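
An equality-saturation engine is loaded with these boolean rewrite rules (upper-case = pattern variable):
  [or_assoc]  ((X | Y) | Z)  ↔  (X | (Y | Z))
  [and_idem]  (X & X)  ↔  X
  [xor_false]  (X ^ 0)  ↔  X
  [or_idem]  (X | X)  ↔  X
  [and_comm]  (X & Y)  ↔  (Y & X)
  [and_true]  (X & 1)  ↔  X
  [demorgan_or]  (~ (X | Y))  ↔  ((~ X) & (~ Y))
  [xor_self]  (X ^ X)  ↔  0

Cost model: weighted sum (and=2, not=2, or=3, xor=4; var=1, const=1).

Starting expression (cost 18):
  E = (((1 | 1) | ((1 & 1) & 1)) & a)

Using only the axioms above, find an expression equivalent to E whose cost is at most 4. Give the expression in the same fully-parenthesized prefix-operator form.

(1) (1 & 1)  =[and_idem →]=  1    ⊢ (((1 | 1) | (1 & 1)) & a)
(2) (1 & 1)  =[and_idem →]=  1    ⊢ (((1 | 1) | 1) & a)
(3) (1 | 1)  =[or_idem →]=  1    ⊢ ((1 | 1) & a)
(4) (1 | 1)  =[or_idem →]=  1    ⊢ cost 4, within 4

(1 & a)   [cost 4]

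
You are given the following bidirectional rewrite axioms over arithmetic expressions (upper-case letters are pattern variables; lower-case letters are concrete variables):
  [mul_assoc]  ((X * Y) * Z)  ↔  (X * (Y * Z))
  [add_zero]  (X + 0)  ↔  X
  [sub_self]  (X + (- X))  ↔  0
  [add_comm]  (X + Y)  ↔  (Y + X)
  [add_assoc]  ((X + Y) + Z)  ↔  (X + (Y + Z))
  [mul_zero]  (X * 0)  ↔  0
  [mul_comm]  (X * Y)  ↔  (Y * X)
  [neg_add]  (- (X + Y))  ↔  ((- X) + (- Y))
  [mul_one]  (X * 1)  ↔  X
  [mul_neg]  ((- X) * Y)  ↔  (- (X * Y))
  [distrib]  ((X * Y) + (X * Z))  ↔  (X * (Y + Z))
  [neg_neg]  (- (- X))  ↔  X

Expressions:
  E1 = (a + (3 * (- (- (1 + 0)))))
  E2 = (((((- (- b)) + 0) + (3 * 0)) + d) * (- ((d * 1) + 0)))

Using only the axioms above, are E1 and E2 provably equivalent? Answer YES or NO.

Every axiom is a valid identity, so a rewrite proof would force E1 and E2 to agree under every assignment.
At a=0, b=0, d=0: E1 = 3 but E2 = 0; they differ, so no derivation exists.

NO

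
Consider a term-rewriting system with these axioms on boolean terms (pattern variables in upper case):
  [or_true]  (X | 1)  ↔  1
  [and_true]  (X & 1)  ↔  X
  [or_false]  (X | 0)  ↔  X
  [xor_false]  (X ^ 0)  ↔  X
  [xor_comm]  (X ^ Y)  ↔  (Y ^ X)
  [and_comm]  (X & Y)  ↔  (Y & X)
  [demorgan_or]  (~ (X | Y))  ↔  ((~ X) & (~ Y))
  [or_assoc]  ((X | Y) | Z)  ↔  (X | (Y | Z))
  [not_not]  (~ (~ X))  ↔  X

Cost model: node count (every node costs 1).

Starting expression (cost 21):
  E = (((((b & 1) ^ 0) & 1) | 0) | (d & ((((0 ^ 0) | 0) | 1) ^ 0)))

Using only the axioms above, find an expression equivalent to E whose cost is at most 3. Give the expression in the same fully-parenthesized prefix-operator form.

step 1: or_false (→) rewrites ((0 ^ 0) | 0) into (0 ^ 0), now (((((b & 1) ^ 0) & 1) | 0) | (d & (((0 ^ 0) | 1) ^ 0)))
step 2: or_false (→) rewrites ((((b & 1) ^ 0) & 1) | 0) into (((b & 1) ^ 0) & 1), now ((((b & 1) ^ 0) & 1) | (d & (((0 ^ 0) | 1) ^ 0)))
step 3: and_true (→) rewrites (((b & 1) ^ 0) & 1) into ((b & 1) ^ 0), now (((b & 1) ^ 0) | (d & (((0 ^ 0) | 1) ^ 0)))
step 4: xor_false (→) rewrites (((0 ^ 0) | 1) ^ 0) into ((0 ^ 0) | 1), now (((b & 1) ^ 0) | (d & ((0 ^ 0) | 1)))
step 5: xor_false (→) rewrites (0 ^ 0) into 0, now (((b & 1) ^ 0) | (d & (0 | 1)))
step 6: xor_false (→) rewrites ((b & 1) ^ 0) into (b & 1), now ((b & 1) | (d & (0 | 1)))
step 7: or_true (→) rewrites (0 | 1) into 1, now ((b & 1) | (d & 1))
step 8: and_true (→) rewrites (d & 1) into d, now ((b & 1) | d)
step 9: and_true (→) rewrites (b & 1) into b, reaching cost 3 (bound 3)

(b | d)   [cost 3]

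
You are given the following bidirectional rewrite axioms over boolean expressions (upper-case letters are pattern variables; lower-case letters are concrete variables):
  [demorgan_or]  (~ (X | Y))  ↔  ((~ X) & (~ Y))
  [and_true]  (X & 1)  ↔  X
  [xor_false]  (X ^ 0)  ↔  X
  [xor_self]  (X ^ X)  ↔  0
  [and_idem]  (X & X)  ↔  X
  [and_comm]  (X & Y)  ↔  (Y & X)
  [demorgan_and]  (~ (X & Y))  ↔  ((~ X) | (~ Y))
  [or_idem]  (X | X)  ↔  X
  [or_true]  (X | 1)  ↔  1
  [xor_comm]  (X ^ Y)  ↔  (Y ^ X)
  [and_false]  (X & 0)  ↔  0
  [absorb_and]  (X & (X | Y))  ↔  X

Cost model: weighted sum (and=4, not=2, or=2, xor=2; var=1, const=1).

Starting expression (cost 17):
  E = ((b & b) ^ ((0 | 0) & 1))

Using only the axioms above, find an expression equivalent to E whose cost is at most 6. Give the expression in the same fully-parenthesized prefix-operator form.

(b & b)   [cost 6]

(1) ((0 | 0) & 1)  =[and_true →]=  (0 | 0)    ⊢ ((b & b) ^ (0 | 0))
(2) (0 | 0)  =[or_idem →]=  0    ⊢ ((b & b) ^ 0)
(3) ((b & b) ^ 0)  =[xor_false →]=  (b & b)    ⊢ cost 6, within 6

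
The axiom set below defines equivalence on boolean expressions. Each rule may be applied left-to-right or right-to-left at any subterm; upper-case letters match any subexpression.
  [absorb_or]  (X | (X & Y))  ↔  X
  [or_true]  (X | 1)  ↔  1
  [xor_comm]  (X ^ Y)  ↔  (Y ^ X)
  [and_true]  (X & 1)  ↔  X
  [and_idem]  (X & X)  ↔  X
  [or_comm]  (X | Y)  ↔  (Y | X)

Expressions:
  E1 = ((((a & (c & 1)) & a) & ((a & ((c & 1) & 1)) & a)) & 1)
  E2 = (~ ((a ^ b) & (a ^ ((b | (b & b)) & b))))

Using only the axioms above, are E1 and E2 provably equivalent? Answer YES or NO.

Every axiom is a valid identity, so a rewrite proof would force E1 and E2 to agree under every assignment.
At a=0, b=0, c=0: E1 = 0 but E2 = 1; they differ, so no derivation exists.

NO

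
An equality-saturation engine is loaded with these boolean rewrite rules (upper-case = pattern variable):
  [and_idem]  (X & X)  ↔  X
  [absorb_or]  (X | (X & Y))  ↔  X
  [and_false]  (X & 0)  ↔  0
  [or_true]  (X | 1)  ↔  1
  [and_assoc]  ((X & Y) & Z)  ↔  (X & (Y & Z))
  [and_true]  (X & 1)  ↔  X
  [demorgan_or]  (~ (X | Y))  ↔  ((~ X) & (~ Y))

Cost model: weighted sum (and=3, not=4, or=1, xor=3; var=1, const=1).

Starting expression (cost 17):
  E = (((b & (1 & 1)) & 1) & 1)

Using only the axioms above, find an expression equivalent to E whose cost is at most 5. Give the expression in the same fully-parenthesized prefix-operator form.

(1) (((b & (1 & 1)) & 1) & 1)  =[and_true →]=  ((b & (1 & 1)) & 1)
(2) ((b & (1 & 1)) & 1)  =[and_true →]=  (b & (1 & 1))
(3) (1 & 1)  =[and_idem →]=  1    ⊢ cost 5, within 5

(b & 1)   [cost 5]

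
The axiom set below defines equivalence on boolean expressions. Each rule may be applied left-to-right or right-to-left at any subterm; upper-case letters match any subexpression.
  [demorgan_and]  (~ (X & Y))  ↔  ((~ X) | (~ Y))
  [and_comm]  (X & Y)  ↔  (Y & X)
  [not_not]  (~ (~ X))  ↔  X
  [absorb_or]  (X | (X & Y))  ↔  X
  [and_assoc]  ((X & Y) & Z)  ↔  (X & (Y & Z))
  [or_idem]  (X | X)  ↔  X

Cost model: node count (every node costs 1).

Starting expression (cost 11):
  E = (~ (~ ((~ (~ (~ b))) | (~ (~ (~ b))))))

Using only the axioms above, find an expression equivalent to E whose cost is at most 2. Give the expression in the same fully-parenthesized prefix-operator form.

step 1: or_idem (→) rewrites ((~ (~ (~ b))) | (~ (~ (~ b)))) into (~ (~ (~ b))), now (~ (~ (~ (~ (~ b)))))
step 2: not_not (→) rewrites (~ (~ (~ (~ b)))) into (~ (~ b)), now (~ (~ (~ b)))
step 3: not_not (→) rewrites (~ (~ b)) into b, reaching cost 2 (bound 2)

(~ b)   [cost 2]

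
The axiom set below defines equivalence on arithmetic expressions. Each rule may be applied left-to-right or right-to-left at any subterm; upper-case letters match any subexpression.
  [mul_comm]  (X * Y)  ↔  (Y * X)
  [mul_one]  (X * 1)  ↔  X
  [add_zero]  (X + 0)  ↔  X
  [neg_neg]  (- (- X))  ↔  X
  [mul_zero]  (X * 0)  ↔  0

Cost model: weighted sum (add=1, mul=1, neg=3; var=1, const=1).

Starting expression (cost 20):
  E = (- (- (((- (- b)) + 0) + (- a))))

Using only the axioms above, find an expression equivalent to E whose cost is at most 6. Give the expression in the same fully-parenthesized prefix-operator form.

(b + (- a))   [cost 6]

(1) (- (- b))  =[neg_neg →]=  b    ⊢ (- (- ((b + 0) + (- a))))
(2) (b + 0)  =[add_zero →]=  b    ⊢ (- (- (b + (- a))))
(3) (- (- (b + (- a))))  =[neg_neg →]=  (b + (- a))    ⊢ cost 6, within 6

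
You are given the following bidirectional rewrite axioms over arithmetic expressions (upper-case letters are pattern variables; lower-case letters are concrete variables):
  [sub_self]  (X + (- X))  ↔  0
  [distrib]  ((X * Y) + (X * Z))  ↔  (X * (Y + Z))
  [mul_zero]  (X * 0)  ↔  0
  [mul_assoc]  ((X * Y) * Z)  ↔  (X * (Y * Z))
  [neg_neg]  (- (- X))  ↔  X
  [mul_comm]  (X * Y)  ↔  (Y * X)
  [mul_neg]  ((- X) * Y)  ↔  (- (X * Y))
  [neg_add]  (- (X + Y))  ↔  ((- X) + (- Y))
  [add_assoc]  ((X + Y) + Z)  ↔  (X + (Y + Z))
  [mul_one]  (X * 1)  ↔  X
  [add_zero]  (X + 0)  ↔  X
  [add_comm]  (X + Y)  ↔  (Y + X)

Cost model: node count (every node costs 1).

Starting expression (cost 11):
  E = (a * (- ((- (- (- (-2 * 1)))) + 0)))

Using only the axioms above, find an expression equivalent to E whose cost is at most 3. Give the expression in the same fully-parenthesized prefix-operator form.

(a * -2)   [cost 3]

(1) (- (- (- (-2 * 1))))  =[neg_neg →]=  (- (-2 * 1))    ⊢ (a * (- ((- (-2 * 1)) + 0)))
(2) ((- (-2 * 1)) + 0)  =[add_zero →]=  (- (-2 * 1))    ⊢ (a * (- (- (-2 * 1))))
(3) (-2 * 1)  =[mul_one →]=  -2    ⊢ (a * (- (- -2)))
(4) (- (- -2))  =[neg_neg →]=  -2    ⊢ cost 3, within 3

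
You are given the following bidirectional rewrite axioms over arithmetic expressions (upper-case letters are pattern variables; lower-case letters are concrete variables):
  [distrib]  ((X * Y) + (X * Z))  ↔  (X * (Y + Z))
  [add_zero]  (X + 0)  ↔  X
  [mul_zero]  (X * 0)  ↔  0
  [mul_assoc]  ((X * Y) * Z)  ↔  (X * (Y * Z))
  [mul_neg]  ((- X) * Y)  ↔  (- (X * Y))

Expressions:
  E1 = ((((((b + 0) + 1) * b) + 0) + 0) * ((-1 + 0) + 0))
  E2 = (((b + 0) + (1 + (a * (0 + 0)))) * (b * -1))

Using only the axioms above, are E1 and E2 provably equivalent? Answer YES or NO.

YES

1. [add_zero →] ((((b + 0) + 1) * b) + 0)  →  (((b + 0) + 1) * b);  E1 = (((((b + 0) + 1) * b) + 0) * ((-1 + 0) + 0))
2. [add_zero →] ((((b + 0) + 1) * b) + 0)  →  (((b + 0) + 1) * b);  E1 = ((((b + 0) + 1) * b) * ((-1 + 0) + 0))
3. [add_zero →] (b + 0)  →  b;  E1 = (((b + 1) * b) * ((-1 + 0) + 0))
4. [add_zero →] (-1 + 0)  →  -1;  E1 = (((b + 1) * b) * (-1 + 0))
5. [mul_assoc →] (((b + 1) * b) * (-1 + 0))  →  ((b + 1) * (b * (-1 + 0)))
6. [add_zero →] (-1 + 0)  →  -1;  E1 = ((b + 1) * (b * -1))
7. [add_zero ←] 1  →  (1 + 0);  E1 = ((b + (1 + 0)) * (b * -1))
8. [add_zero ←] b  →  (b + 0);  E1 = (((b + 0) + (1 + 0)) * (b * -1))
9. [mul_zero ←] 0  →  (a * 0);  E1 = (((b + 0) + (1 + (a * 0))) * (b * -1))
10. [add_zero ←] 0  →  (0 + 0);  this is E2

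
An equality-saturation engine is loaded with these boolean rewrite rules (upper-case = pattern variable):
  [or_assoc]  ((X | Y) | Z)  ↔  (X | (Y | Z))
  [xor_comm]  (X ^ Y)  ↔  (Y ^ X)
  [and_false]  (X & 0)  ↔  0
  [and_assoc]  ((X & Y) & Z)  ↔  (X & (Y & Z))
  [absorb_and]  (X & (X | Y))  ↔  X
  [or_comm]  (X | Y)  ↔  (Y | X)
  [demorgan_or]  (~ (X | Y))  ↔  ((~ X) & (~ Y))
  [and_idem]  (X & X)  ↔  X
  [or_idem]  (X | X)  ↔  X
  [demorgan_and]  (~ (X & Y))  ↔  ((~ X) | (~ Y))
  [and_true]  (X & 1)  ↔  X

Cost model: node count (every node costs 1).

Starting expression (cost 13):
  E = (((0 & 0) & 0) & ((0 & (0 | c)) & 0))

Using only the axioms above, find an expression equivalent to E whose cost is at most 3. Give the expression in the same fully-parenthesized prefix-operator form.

(1) (0 & 0)  =[and_idem →]=  0    ⊢ ((0 & 0) & ((0 & (0 | c)) & 0))
(2) (0 & (0 | c))  =[absorb_and →]=  0    ⊢ ((0 & 0) & (0 & 0))
(3) ((0 & 0) & (0 & 0))  =[and_idem →]=  (0 & 0)    ⊢ cost 3, within 3

(0 & 0)   [cost 3]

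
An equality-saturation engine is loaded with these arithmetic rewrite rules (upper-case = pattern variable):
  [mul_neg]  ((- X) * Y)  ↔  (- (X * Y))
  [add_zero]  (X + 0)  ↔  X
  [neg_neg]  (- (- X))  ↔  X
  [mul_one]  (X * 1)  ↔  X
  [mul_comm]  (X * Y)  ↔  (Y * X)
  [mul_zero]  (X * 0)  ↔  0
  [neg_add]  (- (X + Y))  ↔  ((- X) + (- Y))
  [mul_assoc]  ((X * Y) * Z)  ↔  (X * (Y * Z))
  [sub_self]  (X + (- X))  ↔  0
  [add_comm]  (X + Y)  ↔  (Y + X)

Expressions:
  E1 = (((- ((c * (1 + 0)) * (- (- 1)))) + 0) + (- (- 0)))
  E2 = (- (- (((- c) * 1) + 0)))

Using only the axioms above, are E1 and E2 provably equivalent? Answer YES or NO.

YES

1. [add_zero →] ((- ((c * (1 + 0)) * (- (- 1)))) + 0)  →  (- ((c * (1 + 0)) * (- (- 1))));  E1 = ((- ((c * (1 + 0)) * (- (- 1)))) + (- (- 0)))
2. [neg_neg →] (- (- 1))  →  1;  E1 = ((- ((c * (1 + 0)) * 1)) + (- (- 0)))
3. [add_zero →] (1 + 0)  →  1;  E1 = ((- ((c * 1) * 1)) + (- (- 0)))
4. [neg_neg →] (- (- 0))  →  0;  E1 = ((- ((c * 1) * 1)) + 0)
5. [add_zero →] ((- ((c * 1) * 1)) + 0)  →  (- ((c * 1) * 1))
6. [mul_one →] (c * 1)  →  c;  E1 = (- (c * 1))
7. [mul_one →] (c * 1)  →  c;  E1 = (- c)
8. [neg_neg ←] c  →  (- (- c));  E1 = (- (- (- c)))
9. [mul_one ←] (- c)  →  ((- c) * 1);  E1 = (- (- ((- c) * 1)))
10. [add_zero ←] ((- c) * 1)  →  (((- c) * 1) + 0);  this is E2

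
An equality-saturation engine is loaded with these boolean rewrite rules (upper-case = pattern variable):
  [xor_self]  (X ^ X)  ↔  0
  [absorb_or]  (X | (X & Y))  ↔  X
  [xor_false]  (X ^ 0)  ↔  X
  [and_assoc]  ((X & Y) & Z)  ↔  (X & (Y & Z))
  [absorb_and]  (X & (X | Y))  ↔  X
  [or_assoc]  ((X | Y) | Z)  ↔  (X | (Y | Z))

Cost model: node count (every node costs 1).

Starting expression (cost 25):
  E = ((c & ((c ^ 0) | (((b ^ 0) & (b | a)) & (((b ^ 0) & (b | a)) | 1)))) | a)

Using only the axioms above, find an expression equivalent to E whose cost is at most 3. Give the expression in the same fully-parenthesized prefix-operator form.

(c | a)   [cost 3]

(1) (((b ^ 0) & (b | a)) & (((b ^ 0) & (b | a)) | 1))  =[absorb_and →]=  ((b ^ 0) & (b | a))    ⊢ ((c & ((c ^ 0) | ((b ^ 0) & (b | a)))) | a)
(2) (b ^ 0)  =[xor_false →]=  b    ⊢ ((c & ((c ^ 0) | (b & (b | a)))) | a)
(3) (c ^ 0)  =[xor_false →]=  c    ⊢ ((c & (c | (b & (b | a)))) | a)
(4) (b & (b | a))  =[absorb_and →]=  b    ⊢ ((c & (c | b)) | a)
(5) (c & (c | b))  =[absorb_and →]=  c    ⊢ cost 3, within 3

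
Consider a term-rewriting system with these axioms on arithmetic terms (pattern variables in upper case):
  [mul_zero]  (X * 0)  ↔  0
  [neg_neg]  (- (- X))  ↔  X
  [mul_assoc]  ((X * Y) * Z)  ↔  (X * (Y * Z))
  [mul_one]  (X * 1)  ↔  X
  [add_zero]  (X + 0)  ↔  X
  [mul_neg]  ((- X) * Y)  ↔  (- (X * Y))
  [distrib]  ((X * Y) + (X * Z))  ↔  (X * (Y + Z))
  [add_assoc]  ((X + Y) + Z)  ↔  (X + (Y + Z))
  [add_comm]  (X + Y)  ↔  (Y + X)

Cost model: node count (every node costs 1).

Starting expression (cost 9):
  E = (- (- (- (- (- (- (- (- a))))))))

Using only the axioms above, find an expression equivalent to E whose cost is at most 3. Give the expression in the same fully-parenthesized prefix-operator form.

1. [neg_neg →] (- (- (- a)))  →  (- a);  E = (- (- (- (- (- (- a))))))
2. [neg_neg →] (- (- (- (- (- (- a))))))  →  (- (- (- (- a))))
3. [neg_neg →] (- (- (- a)))  →  (- a);  cost 3 ≤ 3, done

(- (- a))   [cost 3]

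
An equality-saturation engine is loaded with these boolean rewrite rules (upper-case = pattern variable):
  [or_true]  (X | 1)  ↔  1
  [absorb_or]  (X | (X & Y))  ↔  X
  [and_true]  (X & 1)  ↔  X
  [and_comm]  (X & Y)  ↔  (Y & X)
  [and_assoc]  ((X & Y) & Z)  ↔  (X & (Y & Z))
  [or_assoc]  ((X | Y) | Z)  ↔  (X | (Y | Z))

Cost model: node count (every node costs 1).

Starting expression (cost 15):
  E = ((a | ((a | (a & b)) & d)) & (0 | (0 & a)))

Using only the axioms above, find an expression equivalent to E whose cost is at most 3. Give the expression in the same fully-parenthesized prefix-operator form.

step 1: absorb_or (→) rewrites (a | (a & b)) into a, now ((a | (a & d)) & (0 | (0 & a)))
step 2: absorb_or (→) rewrites (0 | (0 & a)) into 0, now ((a | (a & d)) & 0)
step 3: absorb_or (→) rewrites (a | (a & d)) into a, reaching cost 3 (bound 3)

(a & 0)   [cost 3]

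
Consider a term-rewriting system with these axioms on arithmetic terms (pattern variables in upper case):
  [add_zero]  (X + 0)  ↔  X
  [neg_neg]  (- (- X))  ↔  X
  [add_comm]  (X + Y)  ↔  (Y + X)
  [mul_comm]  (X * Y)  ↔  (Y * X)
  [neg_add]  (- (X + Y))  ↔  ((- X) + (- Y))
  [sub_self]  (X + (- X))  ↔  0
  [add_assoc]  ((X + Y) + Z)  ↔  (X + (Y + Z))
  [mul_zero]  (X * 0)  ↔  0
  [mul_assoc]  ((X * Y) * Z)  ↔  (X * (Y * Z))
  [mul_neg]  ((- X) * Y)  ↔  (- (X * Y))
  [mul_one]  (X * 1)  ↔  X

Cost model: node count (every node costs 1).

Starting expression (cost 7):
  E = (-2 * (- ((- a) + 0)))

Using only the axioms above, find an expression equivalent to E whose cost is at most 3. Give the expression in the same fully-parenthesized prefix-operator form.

(-2 * a)   [cost 3]

1. [add_zero →] ((- a) + 0)  →  (- a);  E = (-2 * (- (- a)))
2. [neg_neg →] (- (- a))  →  a;  cost 3 ≤ 3, done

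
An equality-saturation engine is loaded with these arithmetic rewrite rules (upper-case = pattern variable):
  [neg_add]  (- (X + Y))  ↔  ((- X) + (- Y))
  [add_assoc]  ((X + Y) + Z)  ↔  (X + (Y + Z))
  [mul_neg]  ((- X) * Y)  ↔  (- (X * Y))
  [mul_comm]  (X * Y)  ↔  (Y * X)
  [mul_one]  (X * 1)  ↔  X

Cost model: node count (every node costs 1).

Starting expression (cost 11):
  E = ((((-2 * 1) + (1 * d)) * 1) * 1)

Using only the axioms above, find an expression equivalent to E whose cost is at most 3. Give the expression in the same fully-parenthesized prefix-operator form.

(-2 + d)   [cost 3]

1. [mul_one →] (((-2 * 1) + (1 * d)) * 1)  →  ((-2 * 1) + (1 * d));  E = (((-2 * 1) + (1 * d)) * 1)
2. [mul_one →] (((-2 * 1) + (1 * d)) * 1)  →  ((-2 * 1) + (1 * d))
3. [mul_one →] (-2 * 1)  →  -2;  E = (-2 + (1 * d))
4. [mul_comm →] (1 * d)  →  (d * 1);  E = (-2 + (d * 1))
5. [mul_one →] (d * 1)  →  d;  cost 3 ≤ 3, done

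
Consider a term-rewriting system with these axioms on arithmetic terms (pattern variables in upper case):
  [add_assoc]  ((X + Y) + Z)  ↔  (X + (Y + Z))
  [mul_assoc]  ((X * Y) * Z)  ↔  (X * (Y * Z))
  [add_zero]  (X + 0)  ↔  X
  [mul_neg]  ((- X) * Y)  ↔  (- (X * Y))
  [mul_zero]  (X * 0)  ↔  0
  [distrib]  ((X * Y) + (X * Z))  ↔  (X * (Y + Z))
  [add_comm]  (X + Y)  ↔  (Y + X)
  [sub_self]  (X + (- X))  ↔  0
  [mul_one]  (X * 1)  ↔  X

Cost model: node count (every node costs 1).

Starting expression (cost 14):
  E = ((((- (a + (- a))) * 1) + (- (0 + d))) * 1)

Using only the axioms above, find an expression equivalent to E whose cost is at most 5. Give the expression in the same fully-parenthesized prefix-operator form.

(1) (a + (- a))  =[sub_self →]=  0    ⊢ ((((- 0) * 1) + (- (0 + d))) * 1)
(2) ((((- 0) * 1) + (- (0 + d))) * 1)  =[mul_one →]=  (((- 0) * 1) + (- (0 + d)))
(3) ((- 0) * 1)  =[mul_one →]=  (- 0)    ⊢ ((- 0) + (- (0 + d)))
(4) (0 + d)  =[add_comm →]=  (d + 0)    ⊢ ((- 0) + (- (d + 0)))
(5) (d + 0)  =[add_zero →]=  d    ⊢ cost 5, within 5

((- 0) + (- d))   [cost 5]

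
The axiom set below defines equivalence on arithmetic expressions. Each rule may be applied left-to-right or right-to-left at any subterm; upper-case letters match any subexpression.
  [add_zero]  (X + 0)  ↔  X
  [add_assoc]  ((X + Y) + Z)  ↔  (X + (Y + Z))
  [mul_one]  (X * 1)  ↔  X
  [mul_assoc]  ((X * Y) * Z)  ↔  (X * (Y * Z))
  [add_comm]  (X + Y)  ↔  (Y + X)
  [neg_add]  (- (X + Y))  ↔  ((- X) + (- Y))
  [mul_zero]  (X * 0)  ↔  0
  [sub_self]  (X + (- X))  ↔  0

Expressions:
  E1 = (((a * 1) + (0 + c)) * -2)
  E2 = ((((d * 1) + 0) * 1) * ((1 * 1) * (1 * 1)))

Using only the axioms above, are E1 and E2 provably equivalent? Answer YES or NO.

NO

The axioms are sound identities: if E1 ↔* E2 then E1 and E2 evaluate identically under any assignment.
Under a=0, c=0, d=1: E1 evaluates to 0, E2 to 1. Distinct ⇒ no rewrite sequence connects them.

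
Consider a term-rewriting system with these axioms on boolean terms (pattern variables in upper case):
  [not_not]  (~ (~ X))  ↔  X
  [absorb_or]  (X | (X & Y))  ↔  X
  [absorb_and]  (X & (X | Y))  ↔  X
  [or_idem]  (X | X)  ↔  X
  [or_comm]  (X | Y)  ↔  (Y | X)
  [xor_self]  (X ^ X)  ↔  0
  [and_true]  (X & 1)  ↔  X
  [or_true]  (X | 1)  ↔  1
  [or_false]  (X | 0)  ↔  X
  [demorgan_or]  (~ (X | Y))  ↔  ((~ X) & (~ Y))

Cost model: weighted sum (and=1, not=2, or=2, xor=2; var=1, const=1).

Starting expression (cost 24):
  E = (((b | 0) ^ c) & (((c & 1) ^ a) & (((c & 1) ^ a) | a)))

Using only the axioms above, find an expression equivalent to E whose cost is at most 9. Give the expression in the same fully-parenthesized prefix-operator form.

((b ^ c) & (c ^ a))   [cost 9]

step 1: absorb_and (→) rewrites (((c & 1) ^ a) & (((c & 1) ^ a) | a)) into ((c & 1) ^ a), now (((b | 0) ^ c) & ((c & 1) ^ a))
step 2: and_true (→) rewrites (c & 1) into c, now (((b | 0) ^ c) & (c ^ a))
step 3: or_false (→) rewrites (b | 0) into b, reaching cost 9 (bound 9)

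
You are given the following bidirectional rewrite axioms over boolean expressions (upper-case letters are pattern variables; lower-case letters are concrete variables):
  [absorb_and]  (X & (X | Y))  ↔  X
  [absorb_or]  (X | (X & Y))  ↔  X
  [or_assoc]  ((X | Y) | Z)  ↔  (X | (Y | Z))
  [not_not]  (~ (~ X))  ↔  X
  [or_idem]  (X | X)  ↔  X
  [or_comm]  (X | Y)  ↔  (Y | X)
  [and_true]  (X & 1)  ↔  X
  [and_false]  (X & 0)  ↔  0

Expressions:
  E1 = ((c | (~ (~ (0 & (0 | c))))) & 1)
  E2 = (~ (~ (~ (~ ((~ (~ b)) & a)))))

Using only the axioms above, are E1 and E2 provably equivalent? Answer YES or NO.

The axioms are sound identities: if E1 ↔* E2 then E1 and E2 evaluate identically under any assignment.
Under a=0, b=0, c=1: E1 evaluates to 1, E2 to 0. Distinct ⇒ no rewrite sequence connects them.

NO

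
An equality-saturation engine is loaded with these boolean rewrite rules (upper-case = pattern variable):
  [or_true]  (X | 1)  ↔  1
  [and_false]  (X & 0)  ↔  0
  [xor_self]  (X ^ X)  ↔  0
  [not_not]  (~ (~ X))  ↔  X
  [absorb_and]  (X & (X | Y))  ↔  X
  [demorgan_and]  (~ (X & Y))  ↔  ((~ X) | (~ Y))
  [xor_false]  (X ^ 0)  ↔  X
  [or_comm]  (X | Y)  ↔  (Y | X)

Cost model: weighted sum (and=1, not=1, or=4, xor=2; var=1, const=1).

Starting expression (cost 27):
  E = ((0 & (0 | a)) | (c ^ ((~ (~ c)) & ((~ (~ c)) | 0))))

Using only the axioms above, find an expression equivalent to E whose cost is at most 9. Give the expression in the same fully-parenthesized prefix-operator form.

step 1: absorb_and (→) rewrites ((~ (~ c)) & ((~ (~ c)) | 0)) into (~ (~ c)), now ((0 & (0 | a)) | (c ^ (~ (~ c))))
step 2: not_not (→) rewrites (~ (~ c)) into c, now ((0 & (0 | a)) | (c ^ c))
step 3: absorb_and (→) rewrites (0 & (0 | a)) into 0, reaching cost 9 (bound 9)

(0 | (c ^ c))   [cost 9]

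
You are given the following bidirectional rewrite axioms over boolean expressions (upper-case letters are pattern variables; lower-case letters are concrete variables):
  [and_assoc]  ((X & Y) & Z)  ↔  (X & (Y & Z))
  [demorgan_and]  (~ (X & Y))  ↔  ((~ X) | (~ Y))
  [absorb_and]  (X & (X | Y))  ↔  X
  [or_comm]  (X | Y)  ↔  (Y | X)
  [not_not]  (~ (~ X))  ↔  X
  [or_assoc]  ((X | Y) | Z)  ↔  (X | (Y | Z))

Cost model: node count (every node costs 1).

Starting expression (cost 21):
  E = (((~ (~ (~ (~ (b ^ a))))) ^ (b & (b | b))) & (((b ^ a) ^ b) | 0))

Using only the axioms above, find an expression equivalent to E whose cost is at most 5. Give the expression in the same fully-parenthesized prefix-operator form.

1. [not_not →] (~ (~ (~ (b ^ a))))  →  (~ (b ^ a));  E = (((~ (~ (b ^ a))) ^ (b & (b | b))) & (((b ^ a) ^ b) | 0))
2. [absorb_and →] (b & (b | b))  →  b;  E = (((~ (~ (b ^ a))) ^ b) & (((b ^ a) ^ b) | 0))
3. [not_not →] (~ (~ (b ^ a)))  →  (b ^ a);  E = (((b ^ a) ^ b) & (((b ^ a) ^ b) | 0))
4. [absorb_and →] (((b ^ a) ^ b) & (((b ^ a) ^ b) | 0))  →  ((b ^ a) ^ b);  cost 5 ≤ 5, done

((b ^ a) ^ b)   [cost 5]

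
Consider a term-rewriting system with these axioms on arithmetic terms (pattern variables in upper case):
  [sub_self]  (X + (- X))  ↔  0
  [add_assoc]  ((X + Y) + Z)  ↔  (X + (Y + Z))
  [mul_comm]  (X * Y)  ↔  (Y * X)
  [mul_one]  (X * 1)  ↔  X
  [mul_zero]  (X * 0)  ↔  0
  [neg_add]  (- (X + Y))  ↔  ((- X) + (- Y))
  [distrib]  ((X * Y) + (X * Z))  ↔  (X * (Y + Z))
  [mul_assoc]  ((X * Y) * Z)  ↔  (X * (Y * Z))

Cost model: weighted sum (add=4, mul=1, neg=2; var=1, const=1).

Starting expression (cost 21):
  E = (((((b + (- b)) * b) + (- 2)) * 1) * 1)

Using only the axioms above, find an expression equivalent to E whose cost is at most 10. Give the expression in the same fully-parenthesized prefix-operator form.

((0 * b) + (- 2))   [cost 10]

(1) (b + (- b))  =[sub_self →]=  0    ⊢ ((((0 * b) + (- 2)) * 1) * 1)
(2) (((0 * b) + (- 2)) * 1)  =[mul_one →]=  ((0 * b) + (- 2))    ⊢ (((0 * b) + (- 2)) * 1)
(3) (((0 * b) + (- 2)) * 1)  =[mul_one →]=  ((0 * b) + (- 2))    ⊢ cost 10, within 10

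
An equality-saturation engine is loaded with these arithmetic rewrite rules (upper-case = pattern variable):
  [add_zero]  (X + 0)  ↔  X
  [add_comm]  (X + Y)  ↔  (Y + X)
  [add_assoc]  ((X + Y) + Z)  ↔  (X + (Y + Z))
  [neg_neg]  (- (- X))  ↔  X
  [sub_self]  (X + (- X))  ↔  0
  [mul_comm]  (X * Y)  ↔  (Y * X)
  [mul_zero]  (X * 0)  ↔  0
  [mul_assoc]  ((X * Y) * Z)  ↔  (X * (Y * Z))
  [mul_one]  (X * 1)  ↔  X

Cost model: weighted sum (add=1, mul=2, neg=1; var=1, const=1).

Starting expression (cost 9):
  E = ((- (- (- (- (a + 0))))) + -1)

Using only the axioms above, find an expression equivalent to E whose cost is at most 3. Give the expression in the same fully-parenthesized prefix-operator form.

(a + -1)   [cost 3]

step 1: neg_neg (→) rewrites (- (- (- (a + 0)))) into (- (a + 0)), now ((- (- (a + 0))) + -1)
step 2: add_zero (→) rewrites (a + 0) into a, now ((- (- a)) + -1)
step 3: neg_neg (→) rewrites (- (- a)) into a, reaching cost 3 (bound 3)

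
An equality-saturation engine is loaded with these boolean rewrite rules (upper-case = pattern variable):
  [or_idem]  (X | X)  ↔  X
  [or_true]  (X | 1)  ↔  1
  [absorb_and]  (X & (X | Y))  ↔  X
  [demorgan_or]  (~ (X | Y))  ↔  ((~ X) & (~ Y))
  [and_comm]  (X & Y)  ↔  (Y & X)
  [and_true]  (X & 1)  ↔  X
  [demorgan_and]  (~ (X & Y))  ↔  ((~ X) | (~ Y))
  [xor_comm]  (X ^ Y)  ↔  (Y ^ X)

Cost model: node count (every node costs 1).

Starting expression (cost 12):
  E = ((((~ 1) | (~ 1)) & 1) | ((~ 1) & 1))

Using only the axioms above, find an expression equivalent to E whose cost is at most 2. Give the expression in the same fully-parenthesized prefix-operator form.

1. [or_idem →] ((~ 1) | (~ 1))  →  (~ 1);  E = (((~ 1) & 1) | ((~ 1) & 1))
2. [or_idem →] (((~ 1) & 1) | ((~ 1) & 1))  →  ((~ 1) & 1)
3. [and_true →] ((~ 1) & 1)  →  (~ 1);  cost 2 ≤ 2, done

(~ 1)   [cost 2]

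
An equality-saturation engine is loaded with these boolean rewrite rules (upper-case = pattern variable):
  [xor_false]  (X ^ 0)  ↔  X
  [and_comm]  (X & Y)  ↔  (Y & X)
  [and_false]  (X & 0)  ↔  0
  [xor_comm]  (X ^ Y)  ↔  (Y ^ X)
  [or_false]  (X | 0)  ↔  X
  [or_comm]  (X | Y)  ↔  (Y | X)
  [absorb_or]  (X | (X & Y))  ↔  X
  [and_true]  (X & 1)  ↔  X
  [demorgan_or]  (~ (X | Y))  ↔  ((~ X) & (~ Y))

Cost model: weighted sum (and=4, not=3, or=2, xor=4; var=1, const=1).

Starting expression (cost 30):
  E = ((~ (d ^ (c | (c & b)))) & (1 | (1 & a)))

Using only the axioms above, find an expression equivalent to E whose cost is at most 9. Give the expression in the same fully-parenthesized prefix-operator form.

1. [absorb_or →] (c | (c & b))  →  c;  E = ((~ (d ^ c)) & (1 | (1 & a)))
2. [absorb_or →] (1 | (1 & a))  →  1;  E = ((~ (d ^ c)) & 1)
3. [and_true →] ((~ (d ^ c)) & 1)  →  (~ (d ^ c));  cost 9 ≤ 9, done

(~ (d ^ c))   [cost 9]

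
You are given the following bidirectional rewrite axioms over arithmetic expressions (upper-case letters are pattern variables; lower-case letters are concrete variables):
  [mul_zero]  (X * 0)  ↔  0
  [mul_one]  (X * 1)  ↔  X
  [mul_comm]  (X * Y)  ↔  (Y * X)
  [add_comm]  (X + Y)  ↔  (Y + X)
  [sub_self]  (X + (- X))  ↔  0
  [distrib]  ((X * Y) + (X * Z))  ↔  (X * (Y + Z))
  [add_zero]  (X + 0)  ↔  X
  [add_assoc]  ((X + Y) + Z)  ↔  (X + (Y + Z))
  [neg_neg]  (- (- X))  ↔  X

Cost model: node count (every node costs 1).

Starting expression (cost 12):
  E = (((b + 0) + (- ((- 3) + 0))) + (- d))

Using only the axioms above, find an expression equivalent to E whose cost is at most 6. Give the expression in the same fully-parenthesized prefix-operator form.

((b + 3) + (- d))   [cost 6]

(1) ((- 3) + 0)  =[add_zero →]=  (- 3)    ⊢ (((b + 0) + (- (- 3))) + (- d))
(2) (b + 0)  =[add_zero →]=  b    ⊢ ((b + (- (- 3))) + (- d))
(3) (- (- 3))  =[neg_neg →]=  3    ⊢ cost 6, within 6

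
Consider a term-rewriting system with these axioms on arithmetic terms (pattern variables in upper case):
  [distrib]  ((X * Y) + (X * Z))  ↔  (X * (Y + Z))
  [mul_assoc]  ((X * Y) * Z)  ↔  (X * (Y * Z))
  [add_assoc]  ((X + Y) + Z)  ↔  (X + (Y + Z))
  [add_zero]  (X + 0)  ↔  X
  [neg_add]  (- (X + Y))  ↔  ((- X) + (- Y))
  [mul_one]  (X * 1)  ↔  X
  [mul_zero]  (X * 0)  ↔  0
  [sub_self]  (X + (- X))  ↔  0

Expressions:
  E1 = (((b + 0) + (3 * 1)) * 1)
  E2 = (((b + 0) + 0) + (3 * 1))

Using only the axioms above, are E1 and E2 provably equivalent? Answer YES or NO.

1. [mul_one →] (3 * 1)  →  3;  E1 = (((b + 0) + 3) * 1)
2. [mul_one →] (((b + 0) + 3) * 1)  →  ((b + 0) + 3)
3. [add_zero →] (b + 0)  →  b;  E1 = (b + 3)
4. [mul_one ←] 3  →  (3 * 1);  E1 = (b + (3 * 1))
5. [add_zero ←] b  →  (b + 0);  E1 = ((b + 0) + (3 * 1))
6. [add_zero ←] b  →  (b + 0);  this is E2

YES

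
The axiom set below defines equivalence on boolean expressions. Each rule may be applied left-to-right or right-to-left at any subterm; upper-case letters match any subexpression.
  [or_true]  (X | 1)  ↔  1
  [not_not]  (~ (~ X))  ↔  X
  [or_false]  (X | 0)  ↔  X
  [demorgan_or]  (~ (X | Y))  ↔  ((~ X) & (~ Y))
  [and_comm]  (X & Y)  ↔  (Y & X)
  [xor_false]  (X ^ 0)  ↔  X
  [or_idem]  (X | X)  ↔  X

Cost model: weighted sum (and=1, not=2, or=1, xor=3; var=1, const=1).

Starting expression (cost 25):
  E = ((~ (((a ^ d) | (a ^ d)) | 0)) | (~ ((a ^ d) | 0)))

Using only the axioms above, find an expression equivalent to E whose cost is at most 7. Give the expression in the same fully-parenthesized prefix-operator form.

(~ (a ^ d))   [cost 7]

step 1: or_false (→) rewrites (((a ^ d) | (a ^ d)) | 0) into ((a ^ d) | (a ^ d)), now ((~ ((a ^ d) | (a ^ d))) | (~ ((a ^ d) | 0)))
step 2: or_false (→) rewrites ((a ^ d) | 0) into (a ^ d), now ((~ ((a ^ d) | (a ^ d))) | (~ (a ^ d)))
step 3: or_idem (→) rewrites ((a ^ d) | (a ^ d)) into (a ^ d), now ((~ (a ^ d)) | (~ (a ^ d)))
step 4: or_idem (→) rewrites ((~ (a ^ d)) | (~ (a ^ d))) into (~ (a ^ d)), reaching cost 7 (bound 7)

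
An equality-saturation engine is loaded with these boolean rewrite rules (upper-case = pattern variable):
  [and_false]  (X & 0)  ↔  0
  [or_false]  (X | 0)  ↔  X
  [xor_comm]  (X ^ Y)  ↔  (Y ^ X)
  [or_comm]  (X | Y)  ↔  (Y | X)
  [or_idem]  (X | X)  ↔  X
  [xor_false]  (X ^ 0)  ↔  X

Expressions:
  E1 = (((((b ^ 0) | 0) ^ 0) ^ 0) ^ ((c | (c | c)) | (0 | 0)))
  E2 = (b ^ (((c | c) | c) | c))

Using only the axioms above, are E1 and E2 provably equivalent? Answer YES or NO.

(1) (b ^ 0)  =[xor_false →]=  b    ⊢ ((((b | 0) ^ 0) ^ 0) ^ ((c | (c | c)) | (0 | 0)))
(2) (((b | 0) ^ 0) ^ 0)  =[xor_false →]=  ((b | 0) ^ 0)    ⊢ (((b | 0) ^ 0) ^ ((c | (c | c)) | (0 | 0)))
(3) ((b | 0) ^ 0)  =[xor_false →]=  (b | 0)    ⊢ ((b | 0) ^ ((c | (c | c)) | (0 | 0)))
(4) (c | c)  =[or_idem →]=  c    ⊢ ((b | 0) ^ ((c | c) | (0 | 0)))
(5) (0 | 0)  =[or_idem →]=  0    ⊢ ((b | 0) ^ ((c | c) | 0))
(6) (b | 0)  =[or_false →]=  b    ⊢ (b ^ ((c | c) | 0))
(7) (c | c)  =[or_idem →]=  c    ⊢ (b ^ (c | 0))
(8) (c | 0)  =[or_false →]=  c    ⊢ (b ^ c)
(9) c  =[or_idem ←]=  (c | c)    ⊢ (b ^ (c | c))
(10) c  =[or_idem ←]=  (c | c)    ⊢ (b ^ ((c | c) | c))
(11) c  =[or_idem ←]=  (c | c)    ⊢ E2

YES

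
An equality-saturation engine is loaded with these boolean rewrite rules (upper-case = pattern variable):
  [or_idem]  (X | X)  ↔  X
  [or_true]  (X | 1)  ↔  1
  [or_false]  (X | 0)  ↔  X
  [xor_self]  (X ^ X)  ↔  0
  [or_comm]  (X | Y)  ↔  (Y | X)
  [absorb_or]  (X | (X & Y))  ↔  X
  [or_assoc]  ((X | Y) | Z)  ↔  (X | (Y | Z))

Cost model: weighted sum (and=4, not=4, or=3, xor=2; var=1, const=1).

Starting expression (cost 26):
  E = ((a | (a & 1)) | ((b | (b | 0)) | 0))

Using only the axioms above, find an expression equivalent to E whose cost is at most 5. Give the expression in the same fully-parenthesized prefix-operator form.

1. [or_false →] ((b | (b | 0)) | 0)  →  (b | (b | 0));  E = ((a | (a & 1)) | (b | (b | 0)))
2. [or_false →] (b | 0)  →  b;  E = ((a | (a & 1)) | (b | b))
3. [absorb_or →] (a | (a & 1))  →  a;  E = (a | (b | b))
4. [or_idem →] (b | b)  →  b;  cost 5 ≤ 5, done

(a | b)   [cost 5]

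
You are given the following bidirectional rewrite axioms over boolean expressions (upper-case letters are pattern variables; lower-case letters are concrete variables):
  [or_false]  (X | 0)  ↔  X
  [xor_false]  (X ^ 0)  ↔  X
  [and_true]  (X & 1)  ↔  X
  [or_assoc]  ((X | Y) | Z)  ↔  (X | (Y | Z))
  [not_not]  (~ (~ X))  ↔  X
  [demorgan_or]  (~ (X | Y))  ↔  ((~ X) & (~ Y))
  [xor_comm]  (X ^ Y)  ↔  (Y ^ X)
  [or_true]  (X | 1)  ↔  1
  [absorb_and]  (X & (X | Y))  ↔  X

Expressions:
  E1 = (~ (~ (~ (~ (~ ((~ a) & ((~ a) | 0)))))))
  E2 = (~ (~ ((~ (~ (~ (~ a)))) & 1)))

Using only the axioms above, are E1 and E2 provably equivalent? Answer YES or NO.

YES

step 1: not_not (→) rewrites (~ (~ (~ (~ (~ ((~ a) & ((~ a) | 0))))))) into (~ (~ (~ ((~ a) & ((~ a) | 0)))))
step 2: not_not (→) rewrites (~ (~ (~ ((~ a) & ((~ a) | 0))))) into (~ ((~ a) & ((~ a) | 0)))
step 3: absorb_and (→) rewrites ((~ a) & ((~ a) | 0)) into (~ a), now (~ (~ a))
step 4: and_true (←) rewrites (~ (~ a)) into ((~ (~ a)) & 1)
step 5: not_not (←) rewrites a into (~ (~ a)), now ((~ (~ (~ (~ a)))) & 1)
step 6: not_not (←) rewrites ((~ (~ (~ (~ a)))) & 1) into (~ (~ ((~ (~ (~ (~ a)))) & 1))), which is E2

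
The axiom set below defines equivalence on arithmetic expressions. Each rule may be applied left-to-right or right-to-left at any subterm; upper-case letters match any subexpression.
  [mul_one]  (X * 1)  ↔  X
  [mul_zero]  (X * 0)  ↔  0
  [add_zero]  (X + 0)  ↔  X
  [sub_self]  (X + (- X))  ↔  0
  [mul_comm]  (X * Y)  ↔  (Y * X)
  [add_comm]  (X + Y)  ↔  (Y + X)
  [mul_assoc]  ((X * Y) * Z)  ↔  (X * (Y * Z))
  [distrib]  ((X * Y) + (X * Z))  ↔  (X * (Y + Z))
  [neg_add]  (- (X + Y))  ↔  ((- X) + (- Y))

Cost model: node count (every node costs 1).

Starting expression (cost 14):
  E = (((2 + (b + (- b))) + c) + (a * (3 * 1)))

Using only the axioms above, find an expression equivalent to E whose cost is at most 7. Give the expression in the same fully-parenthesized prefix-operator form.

(1) (b + (- b))  =[sub_self →]=  0    ⊢ (((2 + 0) + c) + (a * (3 * 1)))
(2) (3 * 1)  =[mul_one →]=  3    ⊢ (((2 + 0) + c) + (a * 3))
(3) (2 + 0)  =[add_zero →]=  2    ⊢ cost 7, within 7

((2 + c) + (a * 3))   [cost 7]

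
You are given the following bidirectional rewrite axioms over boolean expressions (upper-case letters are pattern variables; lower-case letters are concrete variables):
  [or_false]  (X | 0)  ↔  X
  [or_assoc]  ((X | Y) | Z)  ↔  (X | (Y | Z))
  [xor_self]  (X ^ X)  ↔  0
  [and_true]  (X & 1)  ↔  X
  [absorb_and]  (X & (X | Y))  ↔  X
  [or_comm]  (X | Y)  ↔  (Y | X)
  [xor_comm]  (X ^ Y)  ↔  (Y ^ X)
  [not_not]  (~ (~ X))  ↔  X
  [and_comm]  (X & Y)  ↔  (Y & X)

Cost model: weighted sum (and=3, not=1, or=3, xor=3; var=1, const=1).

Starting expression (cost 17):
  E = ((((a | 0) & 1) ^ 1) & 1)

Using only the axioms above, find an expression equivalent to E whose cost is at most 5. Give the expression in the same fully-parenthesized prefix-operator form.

(a ^ 1)   [cost 5]

step 1: or_false (→) rewrites (a | 0) into a, now (((a & 1) ^ 1) & 1)
step 2: and_true (→) rewrites (((a & 1) ^ 1) & 1) into ((a & 1) ^ 1)
step 3: and_true (→) rewrites (a & 1) into a, reaching cost 5 (bound 5)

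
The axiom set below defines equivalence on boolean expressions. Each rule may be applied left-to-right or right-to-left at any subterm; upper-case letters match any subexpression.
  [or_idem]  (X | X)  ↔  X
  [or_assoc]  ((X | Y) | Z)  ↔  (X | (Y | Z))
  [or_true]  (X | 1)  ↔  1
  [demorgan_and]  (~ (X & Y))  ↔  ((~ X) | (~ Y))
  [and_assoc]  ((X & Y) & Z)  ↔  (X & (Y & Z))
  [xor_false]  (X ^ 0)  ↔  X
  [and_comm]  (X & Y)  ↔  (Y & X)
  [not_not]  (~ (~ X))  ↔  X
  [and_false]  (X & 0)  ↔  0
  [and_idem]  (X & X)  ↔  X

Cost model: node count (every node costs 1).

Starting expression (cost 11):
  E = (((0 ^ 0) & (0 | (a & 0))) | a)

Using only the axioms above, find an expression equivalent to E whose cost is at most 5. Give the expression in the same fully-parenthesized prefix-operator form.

step 1: xor_false (→) rewrites (0 ^ 0) into 0, now ((0 & (0 | (a & 0))) | a)
step 2: and_false (→) rewrites (a & 0) into 0, now ((0 & (0 | 0)) | a)
step 3: or_idem (→) rewrites (0 | 0) into 0, reaching cost 5 (bound 5)

((0 & 0) | a)   [cost 5]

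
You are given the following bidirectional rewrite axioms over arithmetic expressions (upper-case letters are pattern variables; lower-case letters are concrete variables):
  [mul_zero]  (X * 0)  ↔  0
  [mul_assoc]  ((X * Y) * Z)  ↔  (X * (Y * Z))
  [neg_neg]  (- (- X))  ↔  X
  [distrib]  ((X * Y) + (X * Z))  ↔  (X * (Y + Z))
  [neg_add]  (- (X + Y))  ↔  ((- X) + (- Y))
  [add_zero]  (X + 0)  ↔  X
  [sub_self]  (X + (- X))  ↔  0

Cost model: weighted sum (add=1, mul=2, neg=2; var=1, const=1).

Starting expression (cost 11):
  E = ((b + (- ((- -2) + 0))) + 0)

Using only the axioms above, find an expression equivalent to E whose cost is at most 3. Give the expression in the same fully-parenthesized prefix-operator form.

(b + -2)   [cost 3]

1. [add_zero →] ((b + (- ((- -2) + 0))) + 0)  →  (b + (- ((- -2) + 0)))
2. [add_zero →] ((- -2) + 0)  →  (- -2);  E = (b + (- (- -2)))
3. [neg_neg →] (- (- -2))  →  -2;  cost 3 ≤ 3, done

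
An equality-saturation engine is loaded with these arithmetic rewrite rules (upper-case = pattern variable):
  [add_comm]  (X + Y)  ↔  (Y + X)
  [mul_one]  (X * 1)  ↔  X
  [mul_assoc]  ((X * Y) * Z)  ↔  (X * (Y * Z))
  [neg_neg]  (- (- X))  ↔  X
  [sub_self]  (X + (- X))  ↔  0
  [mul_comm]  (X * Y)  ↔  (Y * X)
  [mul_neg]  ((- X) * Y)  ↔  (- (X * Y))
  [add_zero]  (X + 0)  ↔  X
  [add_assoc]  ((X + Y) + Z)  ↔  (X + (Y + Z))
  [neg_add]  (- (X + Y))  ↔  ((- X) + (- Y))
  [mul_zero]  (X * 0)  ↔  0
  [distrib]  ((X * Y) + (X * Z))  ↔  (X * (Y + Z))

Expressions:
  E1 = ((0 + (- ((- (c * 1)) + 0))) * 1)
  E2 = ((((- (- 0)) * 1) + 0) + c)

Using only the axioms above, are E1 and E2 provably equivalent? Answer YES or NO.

YES

(1) ((- (c * 1)) + 0)  =[add_zero →]=  (- (c * 1))    ⊢ ((0 + (- (- (c * 1)))) * 1)
(2) ((0 + (- (- (c * 1)))) * 1)  =[mul_one →]=  (0 + (- (- (c * 1))))
(3) (c * 1)  =[mul_comm →]=  (1 * c)    ⊢ (0 + (- (- (1 * c))))
(4) (- (- (1 * c)))  =[neg_neg →]=  (1 * c)    ⊢ (0 + (1 * c))
(5) (1 * c)  =[mul_comm →]=  (c * 1)    ⊢ (0 + (c * 1))
(6) (c * 1)  =[mul_one →]=  c    ⊢ (0 + c)
(7) 0  =[add_zero ←]=  (0 + 0)    ⊢ ((0 + 0) + c)
(8) 0  =[mul_one ←]=  (0 * 1)    ⊢ (((0 * 1) + 0) + c)
(9) 0  =[neg_neg ←]=  (- (- 0))    ⊢ E2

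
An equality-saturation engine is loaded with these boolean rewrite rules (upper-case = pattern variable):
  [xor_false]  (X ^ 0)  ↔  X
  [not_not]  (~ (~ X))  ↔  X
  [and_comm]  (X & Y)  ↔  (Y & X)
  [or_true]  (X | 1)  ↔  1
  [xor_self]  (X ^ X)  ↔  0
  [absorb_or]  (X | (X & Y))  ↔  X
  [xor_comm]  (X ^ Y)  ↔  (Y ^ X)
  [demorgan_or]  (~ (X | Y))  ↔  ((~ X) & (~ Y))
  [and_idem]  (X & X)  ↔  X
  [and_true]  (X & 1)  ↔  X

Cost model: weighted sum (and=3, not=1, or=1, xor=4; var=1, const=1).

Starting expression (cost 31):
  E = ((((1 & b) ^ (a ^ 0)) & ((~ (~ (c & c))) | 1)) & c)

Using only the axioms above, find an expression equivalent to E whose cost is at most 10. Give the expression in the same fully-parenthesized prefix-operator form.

1. [not_not →] (~ (~ (c & c)))  →  (c & c);  E = ((((1 & b) ^ (a ^ 0)) & ((c & c) | 1)) & c)
2. [and_idem →] (c & c)  →  c;  E = ((((1 & b) ^ (a ^ 0)) & (c | 1)) & c)
3. [or_true →] (c | 1)  →  1;  E = ((((1 & b) ^ (a ^ 0)) & 1) & c)
4. [and_true →] (((1 & b) ^ (a ^ 0)) & 1)  →  ((1 & b) ^ (a ^ 0));  E = (((1 & b) ^ (a ^ 0)) & c)
5. [and_comm →] (1 & b)  →  (b & 1);  E = (((b & 1) ^ (a ^ 0)) & c)
6. [and_true →] (b & 1)  →  b;  E = ((b ^ (a ^ 0)) & c)
7. [xor_false →] (a ^ 0)  →  a;  cost 10 ≤ 10, done

((b ^ a) & c)   [cost 10]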